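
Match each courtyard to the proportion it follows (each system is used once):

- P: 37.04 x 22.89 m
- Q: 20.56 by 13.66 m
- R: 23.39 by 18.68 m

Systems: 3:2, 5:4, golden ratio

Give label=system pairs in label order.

P=golden ratio, Q=3:2, R=5:4

Ratios: P ≈ 1.618; Q ≈ 1.505; R ≈ 1.252.
Targets: 3:2 ≈ 1.500; 5:4 ≈ 1.250; golden ratio ≈ 1.618.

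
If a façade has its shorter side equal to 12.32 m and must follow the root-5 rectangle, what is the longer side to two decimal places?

root-5 ≈ 2.23607.
Longer side = 12.32 × 2.23607 ≈ 27.5484 → 27.55 m.

27.55 m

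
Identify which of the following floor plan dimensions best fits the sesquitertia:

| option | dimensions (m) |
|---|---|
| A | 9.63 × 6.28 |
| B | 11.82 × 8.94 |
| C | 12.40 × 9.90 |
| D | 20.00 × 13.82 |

B

Ratios (long/short): A ≈ 1.533; B ≈ 1.322; C ≈ 1.253; D ≈ 1.447.
4:3 ≈ 1.333; option B is nearest (Δ 0.011).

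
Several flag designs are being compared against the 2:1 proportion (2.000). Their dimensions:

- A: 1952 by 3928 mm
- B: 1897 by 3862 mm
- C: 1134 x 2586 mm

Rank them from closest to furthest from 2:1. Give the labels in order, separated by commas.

A: 3928/1952 ≈ 2.012 → |2.012 − 2.000| = 0.012
B: 3862/1897 ≈ 2.036 → |2.036 − 2.000| = 0.036
C: 2586/1134 ≈ 2.280 → |2.280 − 2.000| = 0.280

A, B, C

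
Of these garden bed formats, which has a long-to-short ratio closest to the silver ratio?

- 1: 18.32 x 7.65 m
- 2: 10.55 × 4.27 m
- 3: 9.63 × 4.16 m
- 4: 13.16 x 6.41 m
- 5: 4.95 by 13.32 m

Ratios (long/short): 1 ≈ 2.395; 2 ≈ 2.471; 3 ≈ 2.315; 4 ≈ 2.053; 5 ≈ 2.691.
silver ratio ≈ 2.414; option 1 is nearest (Δ 0.019).

1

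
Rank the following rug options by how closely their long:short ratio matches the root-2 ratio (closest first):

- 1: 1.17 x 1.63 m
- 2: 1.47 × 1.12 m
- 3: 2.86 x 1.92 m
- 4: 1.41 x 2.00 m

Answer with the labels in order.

4, 1, 3, 2

1: 1.63/1.17 ≈ 1.393 → |1.393 − 1.414| = 0.021
2: 1.47/1.12 ≈ 1.312 → |1.312 − 1.414| = 0.102
3: 2.86/1.92 ≈ 1.490 → |1.490 − 1.414| = 0.076
4: 2.00/1.41 ≈ 1.418 → |1.418 − 1.414| = 0.004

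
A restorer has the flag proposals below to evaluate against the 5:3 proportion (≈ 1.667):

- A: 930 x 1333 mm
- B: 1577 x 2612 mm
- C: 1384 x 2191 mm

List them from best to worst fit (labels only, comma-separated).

Ratios: A = 1333 / 930 ≈ 1.433; B = 2612 / 1577 ≈ 1.656; C = 2191 / 1384 ≈ 1.583.
|Δ from 1.667|: A 0.234; B 0.011; C 0.084.

B, C, A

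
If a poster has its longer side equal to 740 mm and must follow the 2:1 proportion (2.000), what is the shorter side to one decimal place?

370.0 mm

2:1 = 2.00000.
Shorter side = 740 ÷ 2.00000 ≈ 370.000 → 370.0 mm.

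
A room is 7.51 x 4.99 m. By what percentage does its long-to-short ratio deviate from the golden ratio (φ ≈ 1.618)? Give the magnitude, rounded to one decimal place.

7.0%

Ratio = 7.51 / 4.99 ≈ 1.5050.
Ideal golden ratio ≈ 1.6180. |1.5050 − 1.6180| / 1.6180 ≈ 6.98% → 7.0%.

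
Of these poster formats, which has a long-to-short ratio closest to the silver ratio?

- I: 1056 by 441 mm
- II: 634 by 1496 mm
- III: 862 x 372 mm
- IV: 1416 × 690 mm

I

Ratios (long/short): I ≈ 2.395; II ≈ 2.360; III ≈ 2.317; IV ≈ 2.052.
silver ratio ≈ 2.414; option I is nearest (Δ 0.019).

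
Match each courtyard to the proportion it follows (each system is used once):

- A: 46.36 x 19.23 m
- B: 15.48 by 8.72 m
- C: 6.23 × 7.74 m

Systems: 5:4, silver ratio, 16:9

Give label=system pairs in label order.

A=silver ratio, B=16:9, C=5:4

A = 46.36/19.23 ≈ 2.411 → silver ratio (2.414)
B = 15.48/8.72 ≈ 1.775 → 16:9 (1.778)
C = 7.74/6.23 ≈ 1.242 → 5:4 (1.250)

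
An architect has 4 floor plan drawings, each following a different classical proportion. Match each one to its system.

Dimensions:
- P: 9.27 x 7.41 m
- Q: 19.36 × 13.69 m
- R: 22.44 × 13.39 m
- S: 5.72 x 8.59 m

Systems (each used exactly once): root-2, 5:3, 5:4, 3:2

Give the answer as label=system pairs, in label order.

P=5:4, Q=root-2, R=5:3, S=3:2

Ratios: P ≈ 1.251; Q ≈ 1.414; R ≈ 1.676; S ≈ 1.502.
Targets: root-2 ≈ 1.414; 5:3 ≈ 1.667; 5:4 ≈ 1.250; 3:2 ≈ 1.500.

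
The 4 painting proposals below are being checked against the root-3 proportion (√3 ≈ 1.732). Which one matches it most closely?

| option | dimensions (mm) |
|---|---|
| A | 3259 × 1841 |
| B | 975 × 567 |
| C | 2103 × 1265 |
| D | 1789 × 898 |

Target root-3 ≈ 1.732.
A: 1.770 (Δ0.038)  B: 1.720 (Δ0.012)  C: 1.662 (Δ0.070)  D: 1.992 (Δ0.260)

B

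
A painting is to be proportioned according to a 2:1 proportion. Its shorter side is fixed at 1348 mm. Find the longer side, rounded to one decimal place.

2696.0 mm

2:1 = 2.00000.
Longer side = 1348 × 2.00000 ≈ 2696.000 → 2696.0 mm.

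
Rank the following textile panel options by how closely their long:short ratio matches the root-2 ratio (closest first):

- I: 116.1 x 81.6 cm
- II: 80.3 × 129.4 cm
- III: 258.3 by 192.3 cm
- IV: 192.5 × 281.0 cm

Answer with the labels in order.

I, IV, III, II

I: 116.1/81.6 ≈ 1.423 → |1.423 − 1.414| = 0.009
II: 129.4/80.3 ≈ 1.611 → |1.611 − 1.414| = 0.197
III: 258.3/192.3 ≈ 1.343 → |1.343 − 1.414| = 0.071
IV: 281.0/192.5 ≈ 1.460 → |1.460 − 1.414| = 0.046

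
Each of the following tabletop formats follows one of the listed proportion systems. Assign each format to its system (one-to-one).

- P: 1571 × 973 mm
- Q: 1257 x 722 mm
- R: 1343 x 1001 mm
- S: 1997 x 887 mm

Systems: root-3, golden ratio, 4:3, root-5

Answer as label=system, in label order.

P = 1571/973 ≈ 1.615 → golden ratio (1.618)
Q = 1257/722 ≈ 1.741 → root-3 (1.732)
R = 1343/1001 ≈ 1.342 → 4:3 (1.333)
S = 1997/887 ≈ 2.251 → root-5 (2.236)

P=golden ratio, Q=root-3, R=4:3, S=root-5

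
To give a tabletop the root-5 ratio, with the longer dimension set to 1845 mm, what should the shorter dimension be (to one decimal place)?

825.1 mm

root-5 ≈ 2.23607.
Shorter side = 1845 ÷ 2.23607 ≈ 825.108 → 825.1 mm.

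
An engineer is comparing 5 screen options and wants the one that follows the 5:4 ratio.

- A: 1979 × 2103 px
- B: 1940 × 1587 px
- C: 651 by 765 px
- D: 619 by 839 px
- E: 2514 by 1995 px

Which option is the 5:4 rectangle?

Ratios (long/short): A ≈ 1.063; B ≈ 1.222; C ≈ 1.175; D ≈ 1.355; E ≈ 1.260.
5:4 ≈ 1.250; option E is nearest (Δ 0.010).

E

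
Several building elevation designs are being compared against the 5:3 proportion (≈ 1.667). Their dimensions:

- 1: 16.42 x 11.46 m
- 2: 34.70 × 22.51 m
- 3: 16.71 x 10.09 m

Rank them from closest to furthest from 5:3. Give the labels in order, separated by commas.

3, 2, 1

Ratios: 1 = 16.42 / 11.46 ≈ 1.433; 2 = 34.70 / 22.51 ≈ 1.542; 3 = 16.71 / 10.09 ≈ 1.656.
|Δ from 1.667|: 1 0.234; 2 0.125; 3 0.011.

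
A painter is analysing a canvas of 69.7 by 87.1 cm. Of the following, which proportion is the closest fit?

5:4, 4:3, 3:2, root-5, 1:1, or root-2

5:4

Ratio = 87.1 / 69.7 ≈ 1.250.
Distances: 5:4 1.250 (Δ 0.000); 4:3 1.333 (Δ 0.083); 3:2 1.500 (Δ 0.250); root-5 2.236 (Δ 0.986); 1:1 1.000 (Δ 0.250); root-2 1.414 (Δ 0.164).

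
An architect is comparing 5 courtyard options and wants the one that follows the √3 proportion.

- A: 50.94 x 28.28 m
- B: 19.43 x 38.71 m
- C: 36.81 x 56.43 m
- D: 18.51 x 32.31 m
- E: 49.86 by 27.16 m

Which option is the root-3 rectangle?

Ratios (long/short): A ≈ 1.801; B ≈ 1.992; C ≈ 1.533; D ≈ 1.746; E ≈ 1.836.
root-3 ≈ 1.732; option D is nearest (Δ 0.014).

D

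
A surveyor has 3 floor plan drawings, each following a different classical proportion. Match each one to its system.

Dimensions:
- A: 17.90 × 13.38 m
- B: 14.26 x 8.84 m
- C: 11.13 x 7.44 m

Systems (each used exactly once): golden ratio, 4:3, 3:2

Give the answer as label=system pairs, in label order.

A = 17.90/13.38 ≈ 1.338 → 4:3 (1.333)
B = 14.26/8.84 ≈ 1.613 → golden ratio (1.618)
C = 11.13/7.44 ≈ 1.496 → 3:2 (1.500)

A=4:3, B=golden ratio, C=3:2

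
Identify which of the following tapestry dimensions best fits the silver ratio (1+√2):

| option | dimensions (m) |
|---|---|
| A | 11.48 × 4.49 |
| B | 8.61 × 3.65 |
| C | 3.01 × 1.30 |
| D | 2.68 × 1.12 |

Ratios (long/short): A ≈ 2.557; B ≈ 2.359; C ≈ 2.315; D ≈ 2.393.
silver ratio ≈ 2.414; option D is nearest (Δ 0.021).

D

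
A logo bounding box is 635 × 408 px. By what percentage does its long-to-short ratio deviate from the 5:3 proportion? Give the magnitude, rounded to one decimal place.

6.6%

Ratio = 635 / 408 ≈ 1.5564.
Ideal 5:3 ≈ 1.6667. |1.5564 − 1.6667| / 1.6667 ≈ 6.62% → 6.6%.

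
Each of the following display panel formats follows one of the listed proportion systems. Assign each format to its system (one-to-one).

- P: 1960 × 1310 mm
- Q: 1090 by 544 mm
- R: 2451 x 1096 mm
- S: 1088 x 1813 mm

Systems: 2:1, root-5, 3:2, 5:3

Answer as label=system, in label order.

Ratios: P ≈ 1.496; Q ≈ 2.004; R ≈ 2.236; S ≈ 1.666.
Targets: 2:1 ≈ 2.000; root-5 ≈ 2.236; 3:2 ≈ 1.500; 5:3 ≈ 1.667.

P=3:2, Q=2:1, R=root-5, S=5:3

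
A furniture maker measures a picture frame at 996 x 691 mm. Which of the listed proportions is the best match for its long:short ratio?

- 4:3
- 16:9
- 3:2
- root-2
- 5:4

root-2

996/691 ≈ 1.441. Nearest candidates are root-2 (1.414, off by 0.027) and 3:2 (1.500, off by 0.059).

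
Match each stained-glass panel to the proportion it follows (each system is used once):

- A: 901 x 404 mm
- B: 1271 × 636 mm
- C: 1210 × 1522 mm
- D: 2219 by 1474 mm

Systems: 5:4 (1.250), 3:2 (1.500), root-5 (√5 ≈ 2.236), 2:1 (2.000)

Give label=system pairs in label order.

A=root-5, B=2:1, C=5:4, D=3:2

A = 901/404 ≈ 2.230 → root-5 (2.236)
B = 1271/636 ≈ 1.998 → 2:1 (2.000)
C = 1522/1210 ≈ 1.258 → 5:4 (1.250)
D = 2219/1474 ≈ 1.505 → 3:2 (1.500)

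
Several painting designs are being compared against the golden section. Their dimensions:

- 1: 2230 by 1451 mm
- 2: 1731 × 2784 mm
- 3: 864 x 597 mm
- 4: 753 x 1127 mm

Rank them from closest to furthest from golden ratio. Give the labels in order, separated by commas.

1: 2230/1451 ≈ 1.537 → |1.537 − 1.618| = 0.081
2: 2784/1731 ≈ 1.608 → |1.608 − 1.618| = 0.010
3: 864/597 ≈ 1.447 → |1.447 − 1.618| = 0.171
4: 1127/753 ≈ 1.497 → |1.497 − 1.618| = 0.121

2, 1, 4, 3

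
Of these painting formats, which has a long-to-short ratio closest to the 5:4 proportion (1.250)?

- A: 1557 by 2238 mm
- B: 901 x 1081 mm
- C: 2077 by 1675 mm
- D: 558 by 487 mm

C

Ratios (long/short): A ≈ 1.437; B ≈ 1.200; C ≈ 1.240; D ≈ 1.146.
5:4 ≈ 1.250; option C is nearest (Δ 0.010).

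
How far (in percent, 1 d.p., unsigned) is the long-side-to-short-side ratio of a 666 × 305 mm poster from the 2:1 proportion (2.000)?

Ratio = 666 / 305 ≈ 2.1836.
Ideal 2:1 = 2.0000. |2.1836 − 2.0000| / 2.0000 ≈ 9.18% → 9.2%.

9.2%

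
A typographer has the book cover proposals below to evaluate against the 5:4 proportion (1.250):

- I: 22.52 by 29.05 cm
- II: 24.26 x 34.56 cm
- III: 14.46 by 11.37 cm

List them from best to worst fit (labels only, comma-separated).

Ratios: I = 29.05 / 22.52 ≈ 1.290; II = 34.56 / 24.26 ≈ 1.425; III = 14.46 / 11.37 ≈ 1.272.
|Δ from 1.250|: I 0.040; II 0.175; III 0.022.

III, I, II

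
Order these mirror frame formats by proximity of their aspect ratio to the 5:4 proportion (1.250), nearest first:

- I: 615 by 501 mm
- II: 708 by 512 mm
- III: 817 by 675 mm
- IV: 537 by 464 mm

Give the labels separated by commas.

I, III, IV, II

I: 615/501 ≈ 1.228 → |1.228 − 1.250| = 0.022
II: 708/512 ≈ 1.383 → |1.383 − 1.250| = 0.133
III: 817/675 ≈ 1.210 → |1.210 − 1.250| = 0.040
IV: 537/464 ≈ 1.157 → |1.157 − 1.250| = 0.093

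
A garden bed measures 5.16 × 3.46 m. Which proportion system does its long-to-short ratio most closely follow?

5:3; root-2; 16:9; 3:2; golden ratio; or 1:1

3:2

5.16/3.46 ≈ 1.491. Nearest candidates are 3:2 (1.500, off by 0.009) and root-2 (1.414, off by 0.077).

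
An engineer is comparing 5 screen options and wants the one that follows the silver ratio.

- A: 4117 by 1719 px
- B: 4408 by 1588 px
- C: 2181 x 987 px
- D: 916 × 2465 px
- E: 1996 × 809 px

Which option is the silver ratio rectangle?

Ratios (long/short): A ≈ 2.395; B ≈ 2.776; C ≈ 2.210; D ≈ 2.691; E ≈ 2.467.
silver ratio ≈ 2.414; option A is nearest (Δ 0.019).

A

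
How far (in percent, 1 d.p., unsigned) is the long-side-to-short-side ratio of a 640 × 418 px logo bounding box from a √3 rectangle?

11.6%

Ratio = 640 / 418 ≈ 1.5311.
Ideal root-3 ≈ 1.7321. |1.5311 − 1.7321| / 1.7321 ≈ 11.60% → 11.6%.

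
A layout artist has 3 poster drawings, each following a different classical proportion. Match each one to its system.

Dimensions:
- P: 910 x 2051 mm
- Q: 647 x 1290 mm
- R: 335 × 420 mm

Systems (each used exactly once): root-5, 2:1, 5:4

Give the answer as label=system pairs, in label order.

P=root-5, Q=2:1, R=5:4

Ratios: P ≈ 2.254; Q ≈ 1.994; R ≈ 1.254.
Targets: root-5 ≈ 2.236; 2:1 ≈ 2.000; 5:4 ≈ 1.250.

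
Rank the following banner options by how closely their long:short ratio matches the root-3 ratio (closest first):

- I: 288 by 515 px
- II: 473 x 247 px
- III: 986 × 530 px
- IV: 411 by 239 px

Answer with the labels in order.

IV, I, III, II

Ratios: I = 515 / 288 ≈ 1.788; II = 473 / 247 ≈ 1.915; III = 986 / 530 ≈ 1.860; IV = 411 / 239 ≈ 1.720.
|Δ from 1.732|: I 0.056; II 0.183; III 0.128; IV 0.012.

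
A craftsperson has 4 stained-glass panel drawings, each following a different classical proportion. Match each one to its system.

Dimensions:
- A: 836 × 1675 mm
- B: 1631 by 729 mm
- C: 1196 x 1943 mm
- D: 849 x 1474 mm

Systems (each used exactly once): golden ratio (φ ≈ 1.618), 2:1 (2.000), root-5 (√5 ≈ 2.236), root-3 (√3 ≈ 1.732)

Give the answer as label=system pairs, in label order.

Ratios: A ≈ 2.004; B ≈ 2.237; C ≈ 1.625; D ≈ 1.736.
Targets: golden ratio ≈ 1.618; 2:1 ≈ 2.000; root-5 ≈ 2.236; root-3 ≈ 1.732.

A=2:1, B=root-5, C=golden ratio, D=root-3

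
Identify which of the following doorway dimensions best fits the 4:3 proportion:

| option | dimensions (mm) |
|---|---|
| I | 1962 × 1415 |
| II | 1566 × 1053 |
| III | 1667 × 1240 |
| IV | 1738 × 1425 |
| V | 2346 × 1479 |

III

Target 4:3 ≈ 1.333.
I: 1.387 (Δ0.054)  II: 1.487 (Δ0.154)  III: 1.344 (Δ0.011)  IV: 1.220 (Δ0.113)  V: 1.586 (Δ0.253)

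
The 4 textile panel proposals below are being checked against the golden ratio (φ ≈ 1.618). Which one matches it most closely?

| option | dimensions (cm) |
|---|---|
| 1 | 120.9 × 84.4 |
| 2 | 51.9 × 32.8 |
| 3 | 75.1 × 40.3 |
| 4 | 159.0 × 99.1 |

Ratios (long/short): 1 ≈ 1.432; 2 ≈ 1.582; 3 ≈ 1.864; 4 ≈ 1.604.
golden ratio ≈ 1.618; option 4 is nearest (Δ 0.014).

4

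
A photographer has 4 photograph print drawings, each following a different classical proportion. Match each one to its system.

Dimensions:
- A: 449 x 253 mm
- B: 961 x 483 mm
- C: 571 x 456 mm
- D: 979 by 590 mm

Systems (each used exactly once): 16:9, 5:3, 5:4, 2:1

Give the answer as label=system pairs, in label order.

Ratios: A ≈ 1.775; B ≈ 1.990; C ≈ 1.252; D ≈ 1.659.
Targets: 16:9 ≈ 1.778; 5:3 ≈ 1.667; 5:4 ≈ 1.250; 2:1 ≈ 2.000.

A=16:9, B=2:1, C=5:4, D=5:3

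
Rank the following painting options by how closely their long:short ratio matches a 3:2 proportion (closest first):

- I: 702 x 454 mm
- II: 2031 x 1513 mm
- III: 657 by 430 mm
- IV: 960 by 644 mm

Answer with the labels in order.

IV, III, I, II

I: 702/454 ≈ 1.546 → |1.546 − 1.500| = 0.046
II: 2031/1513 ≈ 1.342 → |1.342 − 1.500| = 0.158
III: 657/430 ≈ 1.528 → |1.528 − 1.500| = 0.028
IV: 960/644 ≈ 1.491 → |1.491 − 1.500| = 0.009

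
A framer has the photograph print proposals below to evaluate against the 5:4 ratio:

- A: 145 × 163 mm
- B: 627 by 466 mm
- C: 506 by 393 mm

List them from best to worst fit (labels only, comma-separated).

C, B, A

A: 163/145 ≈ 1.124 → |1.124 − 1.250| = 0.126
B: 627/466 ≈ 1.345 → |1.345 − 1.250| = 0.095
C: 506/393 ≈ 1.288 → |1.288 − 1.250| = 0.038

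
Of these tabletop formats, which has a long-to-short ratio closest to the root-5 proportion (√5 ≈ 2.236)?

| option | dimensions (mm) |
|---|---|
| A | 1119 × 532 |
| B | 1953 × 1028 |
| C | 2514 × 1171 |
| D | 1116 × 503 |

D

Target root-5 ≈ 2.236.
A: 2.103 (Δ0.133)  B: 1.900 (Δ0.336)  C: 2.147 (Δ0.089)  D: 2.219 (Δ0.017)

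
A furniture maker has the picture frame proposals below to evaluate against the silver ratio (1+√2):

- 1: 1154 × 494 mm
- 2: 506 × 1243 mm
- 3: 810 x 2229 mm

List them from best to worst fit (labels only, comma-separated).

2, 1, 3

1: 1154/494 ≈ 2.336 → |2.336 − 2.414| = 0.078
2: 1243/506 ≈ 2.457 → |2.457 − 2.414| = 0.043
3: 2229/810 ≈ 2.752 → |2.752 − 2.414| = 0.338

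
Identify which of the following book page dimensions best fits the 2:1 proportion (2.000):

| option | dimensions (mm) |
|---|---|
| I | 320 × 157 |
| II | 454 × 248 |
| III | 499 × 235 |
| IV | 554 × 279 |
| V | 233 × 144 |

IV

Target 2:1 ≈ 2.000.
I: 2.038 (Δ0.038)  II: 1.831 (Δ0.169)  III: 2.123 (Δ0.123)  IV: 1.986 (Δ0.014)  V: 1.618 (Δ0.382)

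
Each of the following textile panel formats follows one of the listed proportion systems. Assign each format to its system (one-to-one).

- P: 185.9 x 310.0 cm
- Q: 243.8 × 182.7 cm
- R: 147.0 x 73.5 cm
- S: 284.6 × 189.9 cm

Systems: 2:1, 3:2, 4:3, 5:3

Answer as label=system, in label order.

P=5:3, Q=4:3, R=2:1, S=3:2

P = 310.0/185.9 ≈ 1.668 → 5:3 (1.667)
Q = 243.8/182.7 ≈ 1.334 → 4:3 (1.333)
R = 147.0/73.5 ≈ 2.000 → 2:1 (2.000)
S = 284.6/189.9 ≈ 1.499 → 3:2 (1.500)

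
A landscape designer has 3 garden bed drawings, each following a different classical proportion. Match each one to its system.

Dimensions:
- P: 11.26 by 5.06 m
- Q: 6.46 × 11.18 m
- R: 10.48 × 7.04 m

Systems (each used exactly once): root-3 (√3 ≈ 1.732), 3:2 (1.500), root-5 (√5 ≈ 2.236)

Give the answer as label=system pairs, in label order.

Ratios: P ≈ 2.225; Q ≈ 1.731; R ≈ 1.489.
Targets: root-3 ≈ 1.732; 3:2 ≈ 1.500; root-5 ≈ 2.236.

P=root-5, Q=root-3, R=3:2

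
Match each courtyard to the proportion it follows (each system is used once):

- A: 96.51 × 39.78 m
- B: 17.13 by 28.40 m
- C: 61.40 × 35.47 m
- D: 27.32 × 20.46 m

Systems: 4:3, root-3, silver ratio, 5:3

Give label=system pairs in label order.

A=silver ratio, B=5:3, C=root-3, D=4:3

A = 96.51/39.78 ≈ 2.426 → silver ratio (2.414)
B = 28.40/17.13 ≈ 1.658 → 5:3 (1.667)
C = 61.40/35.47 ≈ 1.731 → root-3 (1.732)
D = 27.32/20.46 ≈ 1.335 → 4:3 (1.333)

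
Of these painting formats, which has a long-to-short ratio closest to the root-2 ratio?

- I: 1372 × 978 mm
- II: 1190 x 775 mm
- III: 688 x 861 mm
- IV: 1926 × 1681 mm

I

Ratios (long/short): I ≈ 1.403; II ≈ 1.535; III ≈ 1.251; IV ≈ 1.146.
root-2 ≈ 1.414; option I is nearest (Δ 0.011).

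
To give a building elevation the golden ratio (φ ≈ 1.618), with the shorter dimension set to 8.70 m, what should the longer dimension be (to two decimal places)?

golden ratio ≈ 1.61803.
Longer side = 8.70 × 1.61803 ≈ 14.0769 → 14.08 m.

14.08 m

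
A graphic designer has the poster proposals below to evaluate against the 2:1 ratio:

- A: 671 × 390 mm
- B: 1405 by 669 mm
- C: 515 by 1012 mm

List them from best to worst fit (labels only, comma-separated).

C, B, A

A: 671/390 ≈ 1.721 → |1.721 − 2.000| = 0.279
B: 1405/669 ≈ 2.100 → |2.100 − 2.000| = 0.100
C: 1012/515 ≈ 1.965 → |1.965 − 2.000| = 0.035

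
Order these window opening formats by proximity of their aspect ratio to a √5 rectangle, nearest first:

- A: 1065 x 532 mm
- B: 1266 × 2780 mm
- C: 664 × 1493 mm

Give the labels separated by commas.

C, B, A

Ratios: A = 1065 / 532 ≈ 2.002; B = 2780 / 1266 ≈ 2.196; C = 1493 / 664 ≈ 2.248.
|Δ from 2.236|: A 0.234; B 0.040; C 0.012.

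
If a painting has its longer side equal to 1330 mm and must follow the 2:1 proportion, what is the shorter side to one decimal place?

665.0 mm

2:1 = 2.00000.
Shorter side = 1330 ÷ 2.00000 ≈ 665.000 → 665.0 mm.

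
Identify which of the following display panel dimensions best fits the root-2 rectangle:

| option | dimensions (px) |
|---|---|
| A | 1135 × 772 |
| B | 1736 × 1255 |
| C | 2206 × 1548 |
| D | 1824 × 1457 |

C

Ratios (long/short): A ≈ 1.470; B ≈ 1.383; C ≈ 1.425; D ≈ 1.252.
root-2 ≈ 1.414; option C is nearest (Δ 0.011).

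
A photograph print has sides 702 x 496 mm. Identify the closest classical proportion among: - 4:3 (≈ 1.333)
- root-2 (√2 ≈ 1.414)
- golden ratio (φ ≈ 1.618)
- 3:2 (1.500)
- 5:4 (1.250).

root-2

Ratio = 702 / 496 ≈ 1.415.
Distances: 4:3 1.333 (Δ 0.082); root-2 1.414 (Δ 0.001); golden ratio 1.618 (Δ 0.203); 3:2 1.500 (Δ 0.085); 5:4 1.250 (Δ 0.165).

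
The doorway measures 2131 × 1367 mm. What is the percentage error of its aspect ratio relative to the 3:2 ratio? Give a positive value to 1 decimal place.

Ratio = 2131 / 1367 ≈ 1.5589.
Ideal 3:2 = 1.5000. |1.5589 − 1.5000| / 1.5000 ≈ 3.93% → 3.9%.

3.9%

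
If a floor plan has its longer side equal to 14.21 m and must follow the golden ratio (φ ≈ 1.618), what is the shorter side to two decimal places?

8.78 m

golden ratio ≈ 1.61803.
Shorter side = 14.21 ÷ 1.61803 ≈ 8.7823 → 8.78 m.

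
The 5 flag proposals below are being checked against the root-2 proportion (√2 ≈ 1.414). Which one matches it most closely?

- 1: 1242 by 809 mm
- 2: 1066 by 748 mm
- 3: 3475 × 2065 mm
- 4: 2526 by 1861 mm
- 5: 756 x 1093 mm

Target root-2 ≈ 1.414.
1: 1.535 (Δ0.121)  2: 1.425 (Δ0.011)  3: 1.683 (Δ0.269)  4: 1.357 (Δ0.057)  5: 1.446 (Δ0.032)

2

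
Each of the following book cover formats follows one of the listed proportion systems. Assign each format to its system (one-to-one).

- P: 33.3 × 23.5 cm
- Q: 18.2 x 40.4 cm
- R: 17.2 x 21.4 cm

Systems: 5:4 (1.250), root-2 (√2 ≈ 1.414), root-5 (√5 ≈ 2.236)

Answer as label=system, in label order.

P=root-2, Q=root-5, R=5:4

Ratios: P ≈ 1.417; Q ≈ 2.220; R ≈ 1.244.
Targets: 5:4 ≈ 1.250; root-2 ≈ 1.414; root-5 ≈ 2.236.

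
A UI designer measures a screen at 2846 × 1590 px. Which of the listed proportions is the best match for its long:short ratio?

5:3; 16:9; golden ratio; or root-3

Ratio = 2846 / 1590 ≈ 1.790.
Distances: 5:3 1.667 (Δ 0.123); 16:9 1.778 (Δ 0.012); golden ratio 1.618 (Δ 0.172); root-3 1.732 (Δ 0.058).

16:9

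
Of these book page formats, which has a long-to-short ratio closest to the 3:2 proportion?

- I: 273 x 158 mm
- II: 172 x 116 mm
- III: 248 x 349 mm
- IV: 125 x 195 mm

Ratios (long/short): I ≈ 1.728; II ≈ 1.483; III ≈ 1.407; IV ≈ 1.560.
3:2 ≈ 1.500; option II is nearest (Δ 0.017).

II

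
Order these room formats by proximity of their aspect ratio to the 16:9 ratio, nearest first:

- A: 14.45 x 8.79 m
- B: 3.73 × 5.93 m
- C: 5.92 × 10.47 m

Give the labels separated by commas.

A: 14.45/8.79 ≈ 1.644 → |1.644 − 1.778| = 0.134
B: 5.93/3.73 ≈ 1.590 → |1.590 − 1.778| = 0.188
C: 10.47/5.92 ≈ 1.769 → |1.769 − 1.778| = 0.009

C, A, B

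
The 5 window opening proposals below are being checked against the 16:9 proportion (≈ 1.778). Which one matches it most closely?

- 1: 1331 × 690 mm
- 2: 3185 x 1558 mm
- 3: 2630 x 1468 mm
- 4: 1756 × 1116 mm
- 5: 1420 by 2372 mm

Target 16:9 ≈ 1.778.
1: 1.929 (Δ0.151)  2: 2.044 (Δ0.266)  3: 1.792 (Δ0.014)  4: 1.573 (Δ0.205)  5: 1.670 (Δ0.108)

3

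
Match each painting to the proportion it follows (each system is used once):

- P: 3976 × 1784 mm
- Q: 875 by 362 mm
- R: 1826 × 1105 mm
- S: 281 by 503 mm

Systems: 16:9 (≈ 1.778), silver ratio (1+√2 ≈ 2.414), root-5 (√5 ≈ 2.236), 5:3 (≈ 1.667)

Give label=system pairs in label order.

P = 3976/1784 ≈ 2.229 → root-5 (2.236)
Q = 875/362 ≈ 2.417 → silver ratio (2.414)
R = 1826/1105 ≈ 1.652 → 5:3 (1.667)
S = 503/281 ≈ 1.790 → 16:9 (1.778)

P=root-5, Q=silver ratio, R=5:3, S=16:9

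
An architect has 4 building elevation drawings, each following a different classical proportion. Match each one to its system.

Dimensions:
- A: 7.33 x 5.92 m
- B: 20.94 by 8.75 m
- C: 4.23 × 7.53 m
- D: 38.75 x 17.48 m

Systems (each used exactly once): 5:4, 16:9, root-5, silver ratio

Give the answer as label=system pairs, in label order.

Ratios: A ≈ 1.238; B ≈ 2.393; C ≈ 1.780; D ≈ 2.217.
Targets: 5:4 ≈ 1.250; 16:9 ≈ 1.778; root-5 ≈ 2.236; silver ratio ≈ 2.414.

A=5:4, B=silver ratio, C=16:9, D=root-5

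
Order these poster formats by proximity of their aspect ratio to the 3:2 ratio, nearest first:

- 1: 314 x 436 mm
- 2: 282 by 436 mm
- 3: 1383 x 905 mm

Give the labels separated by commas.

Ratios: 1 = 436 / 314 ≈ 1.389; 2 = 436 / 282 ≈ 1.546; 3 = 1383 / 905 ≈ 1.528.
|Δ from 1.500|: 1 0.111; 2 0.046; 3 0.028.

3, 2, 1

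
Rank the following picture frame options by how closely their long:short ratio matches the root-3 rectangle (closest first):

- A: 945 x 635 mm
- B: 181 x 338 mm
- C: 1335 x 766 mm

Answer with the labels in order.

A: 945/635 ≈ 1.488 → |1.488 − 1.732| = 0.244
B: 338/181 ≈ 1.867 → |1.867 − 1.732| = 0.135
C: 1335/766 ≈ 1.743 → |1.743 − 1.732| = 0.011

C, B, A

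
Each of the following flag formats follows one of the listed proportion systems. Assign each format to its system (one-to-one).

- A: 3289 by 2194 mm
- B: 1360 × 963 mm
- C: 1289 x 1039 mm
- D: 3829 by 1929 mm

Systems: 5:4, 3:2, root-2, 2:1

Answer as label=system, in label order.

A=3:2, B=root-2, C=5:4, D=2:1

A = 3289/2194 ≈ 1.499 → 3:2 (1.500)
B = 1360/963 ≈ 1.412 → root-2 (1.414)
C = 1289/1039 ≈ 1.241 → 5:4 (1.250)
D = 3829/1929 ≈ 1.985 → 2:1 (2.000)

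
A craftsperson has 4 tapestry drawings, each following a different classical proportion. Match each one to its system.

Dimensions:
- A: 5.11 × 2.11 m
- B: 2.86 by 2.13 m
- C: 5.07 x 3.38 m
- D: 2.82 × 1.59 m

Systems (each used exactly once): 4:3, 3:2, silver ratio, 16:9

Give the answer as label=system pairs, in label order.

A=silver ratio, B=4:3, C=3:2, D=16:9

A = 5.11/2.11 ≈ 2.422 → silver ratio (2.414)
B = 2.86/2.13 ≈ 1.343 → 4:3 (1.333)
C = 5.07/3.38 ≈ 1.500 → 3:2 (1.500)
D = 2.82/1.59 ≈ 1.774 → 16:9 (1.778)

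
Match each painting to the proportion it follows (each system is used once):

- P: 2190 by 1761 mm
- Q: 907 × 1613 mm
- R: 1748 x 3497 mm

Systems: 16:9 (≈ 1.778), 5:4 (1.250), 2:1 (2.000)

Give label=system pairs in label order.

Ratios: P ≈ 1.244; Q ≈ 1.778; R ≈ 2.001.
Targets: 16:9 ≈ 1.778; 5:4 ≈ 1.250; 2:1 ≈ 2.000.

P=5:4, Q=16:9, R=2:1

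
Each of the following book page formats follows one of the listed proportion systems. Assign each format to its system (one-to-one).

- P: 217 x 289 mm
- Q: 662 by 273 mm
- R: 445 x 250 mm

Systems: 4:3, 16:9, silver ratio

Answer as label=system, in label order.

P=4:3, Q=silver ratio, R=16:9

Ratios: P ≈ 1.332; Q ≈ 2.425; R ≈ 1.780.
Targets: 4:3 ≈ 1.333; 16:9 ≈ 1.778; silver ratio ≈ 2.414.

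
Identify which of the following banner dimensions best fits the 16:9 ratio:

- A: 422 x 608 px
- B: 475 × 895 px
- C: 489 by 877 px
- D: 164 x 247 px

Target 16:9 ≈ 1.778.
A: 1.441 (Δ0.337)  B: 1.884 (Δ0.106)  C: 1.793 (Δ0.015)  D: 1.506 (Δ0.272)

C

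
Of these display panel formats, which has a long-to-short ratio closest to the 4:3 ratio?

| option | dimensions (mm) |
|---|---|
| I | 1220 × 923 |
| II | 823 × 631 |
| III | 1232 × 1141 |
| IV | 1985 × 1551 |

I

Ratios (long/short): I ≈ 1.322; II ≈ 1.304; III ≈ 1.080; IV ≈ 1.280.
4:3 ≈ 1.333; option I is nearest (Δ 0.011).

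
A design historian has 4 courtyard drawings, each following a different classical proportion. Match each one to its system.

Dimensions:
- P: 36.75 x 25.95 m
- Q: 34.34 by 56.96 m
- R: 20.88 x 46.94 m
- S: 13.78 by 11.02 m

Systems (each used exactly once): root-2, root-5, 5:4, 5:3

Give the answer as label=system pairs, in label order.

Ratios: P ≈ 1.416; Q ≈ 1.659; R ≈ 2.248; S ≈ 1.250.
Targets: root-2 ≈ 1.414; root-5 ≈ 2.236; 5:4 ≈ 1.250; 5:3 ≈ 1.667.

P=root-2, Q=5:3, R=root-5, S=5:4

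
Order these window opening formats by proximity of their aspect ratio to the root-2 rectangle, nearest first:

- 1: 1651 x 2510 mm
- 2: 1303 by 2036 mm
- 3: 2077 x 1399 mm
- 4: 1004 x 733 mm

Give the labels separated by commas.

4, 3, 1, 2

Ratios: 1 = 2510 / 1651 ≈ 1.520; 2 = 2036 / 1303 ≈ 1.563; 3 = 2077 / 1399 ≈ 1.485; 4 = 1004 / 733 ≈ 1.370.
|Δ from 1.414|: 1 0.106; 2 0.149; 3 0.071; 4 0.044.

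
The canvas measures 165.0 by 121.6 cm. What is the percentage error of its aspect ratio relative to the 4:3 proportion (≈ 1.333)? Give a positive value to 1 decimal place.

1.8%

Ratio = 165.0 / 121.6 ≈ 1.3569.
Ideal 4:3 ≈ 1.3333. |1.3569 − 1.3333| / 1.3333 ≈ 1.77% → 1.8%.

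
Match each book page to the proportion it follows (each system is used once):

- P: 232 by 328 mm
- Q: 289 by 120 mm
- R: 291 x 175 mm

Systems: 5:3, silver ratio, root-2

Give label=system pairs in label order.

P = 328/232 ≈ 1.414 → root-2 (1.414)
Q = 289/120 ≈ 2.408 → silver ratio (2.414)
R = 291/175 ≈ 1.663 → 5:3 (1.667)

P=root-2, Q=silver ratio, R=5:3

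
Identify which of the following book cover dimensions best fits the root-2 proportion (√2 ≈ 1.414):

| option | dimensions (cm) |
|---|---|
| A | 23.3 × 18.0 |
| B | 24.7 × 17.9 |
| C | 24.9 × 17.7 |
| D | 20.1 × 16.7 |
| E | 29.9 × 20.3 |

Ratios (long/short): A ≈ 1.294; B ≈ 1.380; C ≈ 1.407; D ≈ 1.204; E ≈ 1.473.
root-2 ≈ 1.414; option C is nearest (Δ 0.007).

C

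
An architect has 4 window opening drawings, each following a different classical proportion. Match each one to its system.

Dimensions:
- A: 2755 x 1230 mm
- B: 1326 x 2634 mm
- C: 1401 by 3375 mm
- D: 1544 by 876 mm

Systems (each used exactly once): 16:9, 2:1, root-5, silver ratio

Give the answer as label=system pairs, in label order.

A=root-5, B=2:1, C=silver ratio, D=16:9

Ratios: A ≈ 2.240; B ≈ 1.986; C ≈ 2.409; D ≈ 1.763.
Targets: 16:9 ≈ 1.778; 2:1 ≈ 2.000; root-5 ≈ 2.236; silver ratio ≈ 2.414.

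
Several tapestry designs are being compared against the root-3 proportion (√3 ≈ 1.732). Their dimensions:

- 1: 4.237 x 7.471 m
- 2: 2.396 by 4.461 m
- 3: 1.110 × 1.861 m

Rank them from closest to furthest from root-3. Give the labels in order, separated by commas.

1: 7.471/4.237 ≈ 1.763 → |1.763 − 1.732| = 0.031
2: 4.461/2.396 ≈ 1.862 → |1.862 − 1.732| = 0.130
3: 1.861/1.110 ≈ 1.677 → |1.677 − 1.732| = 0.055

1, 3, 2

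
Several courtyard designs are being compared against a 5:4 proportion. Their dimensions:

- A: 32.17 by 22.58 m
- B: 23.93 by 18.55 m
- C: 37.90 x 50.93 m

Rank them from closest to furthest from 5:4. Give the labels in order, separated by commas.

B, C, A

A: 32.17/22.58 ≈ 1.425 → |1.425 − 1.250| = 0.175
B: 23.93/18.55 ≈ 1.290 → |1.290 − 1.250| = 0.040
C: 50.93/37.90 ≈ 1.344 → |1.344 − 1.250| = 0.094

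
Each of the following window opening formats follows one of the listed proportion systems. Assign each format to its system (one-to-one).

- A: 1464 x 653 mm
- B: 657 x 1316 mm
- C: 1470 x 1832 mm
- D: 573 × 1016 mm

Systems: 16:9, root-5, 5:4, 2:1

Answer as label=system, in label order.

A = 1464/653 ≈ 2.242 → root-5 (2.236)
B = 1316/657 ≈ 2.003 → 2:1 (2.000)
C = 1832/1470 ≈ 1.246 → 5:4 (1.250)
D = 1016/573 ≈ 1.773 → 16:9 (1.778)

A=root-5, B=2:1, C=5:4, D=16:9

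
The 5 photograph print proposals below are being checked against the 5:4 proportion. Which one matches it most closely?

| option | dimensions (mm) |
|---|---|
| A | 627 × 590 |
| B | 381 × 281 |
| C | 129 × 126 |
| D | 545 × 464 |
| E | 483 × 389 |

Ratios (long/short): A ≈ 1.063; B ≈ 1.356; C ≈ 1.024; D ≈ 1.175; E ≈ 1.242.
5:4 ≈ 1.250; option E is nearest (Δ 0.008).

E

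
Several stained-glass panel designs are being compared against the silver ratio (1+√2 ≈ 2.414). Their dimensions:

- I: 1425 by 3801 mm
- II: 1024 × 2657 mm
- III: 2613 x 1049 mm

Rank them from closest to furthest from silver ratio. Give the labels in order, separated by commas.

III, II, I

Ratios: I = 3801 / 1425 ≈ 2.667; II = 2657 / 1024 ≈ 2.595; III = 2613 / 1049 ≈ 2.491.
|Δ from 2.414|: I 0.253; II 0.181; III 0.077.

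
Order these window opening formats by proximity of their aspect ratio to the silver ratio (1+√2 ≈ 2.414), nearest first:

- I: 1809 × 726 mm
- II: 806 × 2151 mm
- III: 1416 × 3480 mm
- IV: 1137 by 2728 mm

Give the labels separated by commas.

IV, III, I, II

Ratios: I = 1809 / 726 ≈ 2.492; II = 2151 / 806 ≈ 2.669; III = 3480 / 1416 ≈ 2.458; IV = 2728 / 1137 ≈ 2.399.
|Δ from 2.414|: I 0.078; II 0.255; III 0.044; IV 0.015.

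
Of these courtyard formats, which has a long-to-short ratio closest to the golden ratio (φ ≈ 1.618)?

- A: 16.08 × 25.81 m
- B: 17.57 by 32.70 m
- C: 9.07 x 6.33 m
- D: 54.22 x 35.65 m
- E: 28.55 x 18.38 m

A

Target golden ratio ≈ 1.618.
A: 1.605 (Δ0.013)  B: 1.861 (Δ0.243)  C: 1.433 (Δ0.185)  D: 1.521 (Δ0.097)  E: 1.553 (Δ0.065)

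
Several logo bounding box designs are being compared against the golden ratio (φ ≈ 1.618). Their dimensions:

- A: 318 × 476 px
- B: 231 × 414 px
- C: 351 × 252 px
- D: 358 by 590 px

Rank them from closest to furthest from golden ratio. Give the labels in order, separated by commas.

D, A, B, C

A: 476/318 ≈ 1.497 → |1.497 − 1.618| = 0.121
B: 414/231 ≈ 1.792 → |1.792 − 1.618| = 0.174
C: 351/252 ≈ 1.393 → |1.393 − 1.618| = 0.225
D: 590/358 ≈ 1.648 → |1.648 − 1.618| = 0.030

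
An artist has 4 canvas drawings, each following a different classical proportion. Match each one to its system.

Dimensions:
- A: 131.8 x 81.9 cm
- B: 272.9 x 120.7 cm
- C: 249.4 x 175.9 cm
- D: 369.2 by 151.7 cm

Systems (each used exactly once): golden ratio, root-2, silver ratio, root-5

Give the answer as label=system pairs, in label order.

A = 131.8/81.9 ≈ 1.609 → golden ratio (1.618)
B = 272.9/120.7 ≈ 2.261 → root-5 (2.236)
C = 249.4/175.9 ≈ 1.418 → root-2 (1.414)
D = 369.2/151.7 ≈ 2.434 → silver ratio (2.414)

A=golden ratio, B=root-5, C=root-2, D=silver ratio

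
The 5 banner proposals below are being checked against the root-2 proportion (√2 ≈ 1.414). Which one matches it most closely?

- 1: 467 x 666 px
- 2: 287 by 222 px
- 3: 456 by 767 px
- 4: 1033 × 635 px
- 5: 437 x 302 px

Target root-2 ≈ 1.414.
1: 1.426 (Δ0.012)  2: 1.293 (Δ0.121)  3: 1.682 (Δ0.268)  4: 1.627 (Δ0.213)  5: 1.447 (Δ0.033)

1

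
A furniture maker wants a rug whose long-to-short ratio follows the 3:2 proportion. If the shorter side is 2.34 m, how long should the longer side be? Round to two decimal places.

3:2 = 1.50000.
Longer side = 2.34 × 1.50000 ≈ 3.5100 → 3.51 m.

3.51 m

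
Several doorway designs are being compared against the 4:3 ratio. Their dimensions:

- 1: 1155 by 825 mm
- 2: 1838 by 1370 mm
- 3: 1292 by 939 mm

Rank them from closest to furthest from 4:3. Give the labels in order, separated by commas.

2, 3, 1

Ratios: 1 = 1155 / 825 ≈ 1.400; 2 = 1838 / 1370 ≈ 1.342; 3 = 1292 / 939 ≈ 1.376.
|Δ from 1.333|: 1 0.067; 2 0.009; 3 0.043.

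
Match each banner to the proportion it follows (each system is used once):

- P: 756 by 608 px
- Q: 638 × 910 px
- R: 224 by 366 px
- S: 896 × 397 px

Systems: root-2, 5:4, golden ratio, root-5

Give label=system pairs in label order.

P=5:4, Q=root-2, R=golden ratio, S=root-5

P = 756/608 ≈ 1.243 → 5:4 (1.250)
Q = 910/638 ≈ 1.426 → root-2 (1.414)
R = 366/224 ≈ 1.634 → golden ratio (1.618)
S = 896/397 ≈ 2.257 → root-5 (2.236)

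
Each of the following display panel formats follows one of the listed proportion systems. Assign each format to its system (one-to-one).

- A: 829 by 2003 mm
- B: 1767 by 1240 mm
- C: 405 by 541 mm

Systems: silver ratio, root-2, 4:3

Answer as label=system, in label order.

Ratios: A ≈ 2.416; B ≈ 1.425; C ≈ 1.336.
Targets: silver ratio ≈ 2.414; root-2 ≈ 1.414; 4:3 ≈ 1.333.

A=silver ratio, B=root-2, C=4:3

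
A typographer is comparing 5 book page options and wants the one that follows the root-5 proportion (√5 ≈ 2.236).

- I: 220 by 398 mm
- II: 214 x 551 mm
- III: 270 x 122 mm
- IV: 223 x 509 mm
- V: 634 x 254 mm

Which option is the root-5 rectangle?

Target root-5 ≈ 2.236.
I: 1.809 (Δ0.427)  II: 2.575 (Δ0.339)  III: 2.213 (Δ0.023)  IV: 2.283 (Δ0.047)  V: 2.496 (Δ0.260)

III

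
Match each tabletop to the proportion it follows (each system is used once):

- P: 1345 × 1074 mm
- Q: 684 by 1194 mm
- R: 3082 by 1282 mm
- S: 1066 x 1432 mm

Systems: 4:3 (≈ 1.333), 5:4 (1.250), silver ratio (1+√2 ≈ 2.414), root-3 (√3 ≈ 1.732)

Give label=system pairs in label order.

P=5:4, Q=root-3, R=silver ratio, S=4:3

Ratios: P ≈ 1.252; Q ≈ 1.746; R ≈ 2.404; S ≈ 1.343.
Targets: 4:3 ≈ 1.333; 5:4 ≈ 1.250; silver ratio ≈ 2.414; root-3 ≈ 1.732.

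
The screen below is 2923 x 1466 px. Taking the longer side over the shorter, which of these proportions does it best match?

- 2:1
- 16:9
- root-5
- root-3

2:1

2923/1466 ≈ 1.994. Nearest candidates are 2:1 (2.000, off by 0.006) and 16:9 (1.778, off by 0.216).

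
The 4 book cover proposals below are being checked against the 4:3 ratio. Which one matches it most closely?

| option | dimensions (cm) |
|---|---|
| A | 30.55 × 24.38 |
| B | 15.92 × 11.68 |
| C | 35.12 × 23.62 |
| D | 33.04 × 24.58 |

Ratios (long/short): A ≈ 1.253; B ≈ 1.363; C ≈ 1.487; D ≈ 1.344.
4:3 ≈ 1.333; option D is nearest (Δ 0.011).

D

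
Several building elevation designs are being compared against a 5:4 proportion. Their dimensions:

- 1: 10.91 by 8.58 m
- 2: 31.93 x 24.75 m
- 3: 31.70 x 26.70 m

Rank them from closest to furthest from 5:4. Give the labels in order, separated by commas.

1: 10.91/8.58 ≈ 1.272 → |1.272 − 1.250| = 0.022
2: 31.93/24.75 ≈ 1.290 → |1.290 − 1.250| = 0.040
3: 31.70/26.70 ≈ 1.187 → |1.187 − 1.250| = 0.063

1, 2, 3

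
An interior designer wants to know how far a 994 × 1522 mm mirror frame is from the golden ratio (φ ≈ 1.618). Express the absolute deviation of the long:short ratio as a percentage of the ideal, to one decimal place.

Ratio = 1522 / 994 ≈ 1.5312.
Ideal golden ratio ≈ 1.6180. |1.5312 − 1.6180| / 1.6180 ≈ 5.36% → 5.4%.

5.4%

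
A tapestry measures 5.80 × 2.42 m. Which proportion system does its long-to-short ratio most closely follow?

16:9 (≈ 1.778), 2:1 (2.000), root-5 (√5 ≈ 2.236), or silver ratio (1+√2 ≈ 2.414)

5.80/2.42 ≈ 2.397. Nearest candidates are silver ratio (2.414, off by 0.017) and root-5 (2.236, off by 0.161).

silver ratio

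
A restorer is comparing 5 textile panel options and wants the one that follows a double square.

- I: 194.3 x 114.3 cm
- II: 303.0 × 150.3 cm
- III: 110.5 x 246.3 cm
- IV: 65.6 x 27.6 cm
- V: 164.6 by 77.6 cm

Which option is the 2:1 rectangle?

Ratios (long/short): I ≈ 1.700; II ≈ 2.016; III ≈ 2.229; IV ≈ 2.377; V ≈ 2.121.
2:1 ≈ 2.000; option II is nearest (Δ 0.016).

II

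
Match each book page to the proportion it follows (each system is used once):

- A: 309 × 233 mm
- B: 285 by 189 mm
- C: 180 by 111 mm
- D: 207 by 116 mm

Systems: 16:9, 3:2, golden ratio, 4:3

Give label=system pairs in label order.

Ratios: A ≈ 1.326; B ≈ 1.508; C ≈ 1.622; D ≈ 1.784.
Targets: 16:9 ≈ 1.778; 3:2 ≈ 1.500; golden ratio ≈ 1.618; 4:3 ≈ 1.333.

A=4:3, B=3:2, C=golden ratio, D=16:9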